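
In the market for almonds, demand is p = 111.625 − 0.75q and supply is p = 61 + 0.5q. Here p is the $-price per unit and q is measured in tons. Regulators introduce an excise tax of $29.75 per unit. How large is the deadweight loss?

Competitive equilibrium: 111.625 − 0.75q = 61 + 0.5q → q* = 40.5, p* = 81.25.
With the tax, the buyer price exceeds the seller price by 29.75: (111.625 − 0.75q) − (61 + 0.5q) = 29.75 → q' = 16.7.
Δq = 40.5 − 16.7 = 23.8; the wedge equals the tax, 29.75.
DWL = ½ × 23.8 × 29.75 = $354.025.

$354.025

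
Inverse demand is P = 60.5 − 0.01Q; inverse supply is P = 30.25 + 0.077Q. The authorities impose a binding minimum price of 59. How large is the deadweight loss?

Competitive equilibrium: 60.5 − 0.01Q = 30.25 + 0.077Q → Q* = 347.7011, P* = 57.023.
At the floor P = 59, quantity demanded = (60.5 − 59)/0.01 = 150.
Sellers' marginal cost at Q' = 150: 30.25 + 0.077·150 = 41.8.
ΔQ = 347.7011 − 150 = 197.7011; wedge = 59 − 41.8 = 17.2.
DWL = ½ × 197.7011 × 17.2 = 1700.23.

1700.23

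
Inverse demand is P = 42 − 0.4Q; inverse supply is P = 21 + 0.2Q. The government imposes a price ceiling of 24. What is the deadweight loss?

Competitive equilibrium: 42 − 0.4Q = 21 + 0.2Q → Q* = 35, P* = 28.
At the ceiling P = 24, quantity supplied = (24 − 21)/0.2 = 15.
Willingness to pay at Q' = 15: 42 − 0.4·15 = 36.
ΔQ = 35 − 15 = 20; wedge = 36 − 24 = 12.
The triangle = ½ × 20 × 12 = 120.

120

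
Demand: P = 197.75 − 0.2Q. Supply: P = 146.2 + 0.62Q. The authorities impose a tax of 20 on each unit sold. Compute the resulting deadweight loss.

243.90

Competitive equilibrium: 197.75 − 0.2Q = 146.2 + 0.62Q → Q* = 62.8659, P* = 185.1768.
With the tax, the buyer price exceeds the seller price by 20: (197.75 − 0.2Q) − (146.2 + 0.62Q) = 20 → Q' = 38.4756.
ΔQ = 62.8659 − 38.4756 = 24.3903; the wedge equals the tax, 20.
The triangle = ½ × 24.3903 × 20 = 243.90.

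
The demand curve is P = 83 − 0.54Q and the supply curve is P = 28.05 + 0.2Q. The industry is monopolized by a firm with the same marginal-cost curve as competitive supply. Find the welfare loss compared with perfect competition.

363.11

Competitive equilibrium: 83 − 0.54Q = 28.05 + 0.2Q → Q* = 74.2568, P* = 42.9014.
Marginal revenue: MR = 83 − 1.08Q. Set MR = MC: 83 − 1.08Q = 28.05 + 0.2Q → Q_m = 42.9297.
Price P_m = 83 − 0.54·42.9297 = 59.818; MC(Q_m) = 28.05 + 0.2·42.9297 = 36.6359.
Competitive Q* = 74.2568, so ΔQ = 31.3271; wedge = 59.818 − 36.6359 = 23.1821.
DWL = ½ × 31.3271 × 23.1821 = 363.11.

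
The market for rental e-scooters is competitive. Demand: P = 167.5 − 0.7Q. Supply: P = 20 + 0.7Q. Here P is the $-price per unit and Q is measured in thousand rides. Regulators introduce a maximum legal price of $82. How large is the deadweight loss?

Competitive equilibrium: 167.5 − 0.7Q = 20 + 0.7Q → Q* = 105.3571, P* = 93.75.
At the ceiling P = 82, quantity supplied = (82 − 20)/0.7 = 88.5714.
Willingness to pay at Q' = 88.5714: 167.5 − 0.7·88.5714 = 105.5.
ΔQ = 105.3571 − 88.5714 = 16.7857; wedge = 105.5 − 82 = 23.5.
Welfare loss = ½ × 16.7857 × 23.5 = $197.23 thousand.

$197.23 thousand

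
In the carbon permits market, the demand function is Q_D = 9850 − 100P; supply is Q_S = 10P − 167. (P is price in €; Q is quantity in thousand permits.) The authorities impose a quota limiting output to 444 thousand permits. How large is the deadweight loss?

€4938.01 thousand

In inverse form: demand P = 98.5 − 0.01Q, supply P = 16.7 + 0.1Q.
Competitive equilibrium: 98.5 − 0.01Q = 16.7 + 0.1Q → Q* = 743.6364, P* = 91.0636.
At Q = 444: demand price = 98.5 − 0.01·444 = 94.06; supply price = 16.7 + 0.1·444 = 61.1.
ΔQ = 743.6364 − 444 = 299.6364; wedge = 94.06 − 61.1 = 32.96.
DWL = ½ × 299.6364 × 32.96 = €4938.01 thousand.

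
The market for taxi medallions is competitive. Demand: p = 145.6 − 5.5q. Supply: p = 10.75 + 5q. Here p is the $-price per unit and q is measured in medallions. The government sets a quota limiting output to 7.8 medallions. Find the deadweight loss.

$133.51

Competitive equilibrium: 145.6 − 5.5q = 10.75 + 5q → q* = 12.8429, p* = 74.9643.
At q = 7.8: demand price = 145.6 − 5.5·7.8 = 102.7; supply price = 10.75 + 5·7.8 = 49.75.
Δq = 12.8429 − 7.8 = 5.0429; wedge = 102.7 − 49.75 = 52.95.
DWL = ½ × 5.0429 × 52.95 = $133.51.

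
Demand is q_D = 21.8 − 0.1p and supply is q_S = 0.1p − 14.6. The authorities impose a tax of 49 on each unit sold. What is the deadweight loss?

60.025

In inverse form: demand p = 218 − 10q, supply p = 146 + 10q.
Competitive equilibrium: 218 − 10q = 146 + 10q → q* = 3.6, p* = 182.
With the tax, the buyer price exceeds the seller price by 49: (218 − 10q) − (146 + 10q) = 49 → q' = 1.15.
Δq = 3.6 − 1.15 = 2.45; the wedge equals the tax, 49.
DWL = ½ × 2.45 × 49 = 60.025.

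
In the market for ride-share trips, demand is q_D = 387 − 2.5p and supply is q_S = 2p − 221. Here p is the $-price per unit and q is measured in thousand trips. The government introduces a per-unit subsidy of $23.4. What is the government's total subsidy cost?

In inverse form: demand p = 154.8 − 0.4q, supply p = 110.5 + 0.5q.
Competitive equilibrium: 154.8 − 0.4q = 110.5 + 0.5q → q* = 49.2222, p* = 135.1111.
The subsidy lowers effective supply by 23.4: p = 87.1 + 0.5q.
New quantity: 154.8 − 0.4q = 87.1 + 0.5q → q' = 75.2222.
Total subsidy cost = 23.4 × 75.2222 = $1760.20 thousand.

$1760.20 thousand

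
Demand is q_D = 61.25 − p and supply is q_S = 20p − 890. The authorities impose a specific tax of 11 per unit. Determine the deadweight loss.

57.62

In inverse form: demand p = 61.25 − q, supply p = 44.5 + 0.05q.
Competitive equilibrium: 61.25 − q = 44.5 + 0.05q → q* = 15.9524, p* = 45.2976.
With the tax, the buyer price exceeds the seller price by 11: (61.25 − q) − (44.5 + 0.05q) = 11 → q' = 5.4762.
Δq = 15.9524 − 5.4762 = 10.4762; the wedge equals the tax, 11.
The triangle = ½ × 10.4762 × 11 = 57.62.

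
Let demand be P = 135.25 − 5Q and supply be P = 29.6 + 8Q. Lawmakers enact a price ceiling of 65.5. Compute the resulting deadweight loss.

86.10

Competitive equilibrium: 135.25 − 5Q = 29.6 + 8Q → Q* = 8.12692, P* = 94.61538.
At the ceiling P = 65.5, quantity supplied = (65.5 − 29.6)/8 = 4.4875.
Willingness to pay at Q' = 4.4875: 135.25 − 5·4.4875 = 112.8125.
ΔQ = 8.12692 − 4.4875 = 3.63942; wedge = 112.8125 − 65.5 = 47.3125.
The triangle = ½ × 3.63942 × 47.3125 = 86.10.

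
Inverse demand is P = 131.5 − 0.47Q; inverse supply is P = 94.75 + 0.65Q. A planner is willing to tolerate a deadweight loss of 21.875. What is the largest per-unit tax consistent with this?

Competitive equilibrium: 131.5 − 0.47Q = 94.75 + 0.65Q → Q* = 32.8125, P* = 116.0781.
A tax t gives ΔQ = t/1.12 and wedge t, so DWL = t²/2.24.
t²/2.24 = 21.875 → t² = 49 → t = 7.

7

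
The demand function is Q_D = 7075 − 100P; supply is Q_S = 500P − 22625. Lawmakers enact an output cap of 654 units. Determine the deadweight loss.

12983.046

In inverse form: demand P = 70.75 − 0.01Q, supply P = 45.25 + 0.002Q.
Competitive equilibrium: 70.75 − 0.01Q = 45.25 + 0.002Q → Q* = 2125, P* = 49.5.
At Q = 654: demand price = 70.75 − 0.01·654 = 64.21; supply price = 45.25 + 0.002·654 = 46.558.
ΔQ = 2125 − 654 = 1471; wedge = 64.21 − 46.558 = 17.652.
DWL = ½ × 1471 × 17.652 = 12983.046.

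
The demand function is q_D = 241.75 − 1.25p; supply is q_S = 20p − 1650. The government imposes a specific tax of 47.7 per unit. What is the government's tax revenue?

3546.64

In inverse form: demand p = 193.4 − 0.8q, supply p = 82.5 + 0.05q.
Competitive equilibrium: 193.4 − 0.8q = 82.5 + 0.05q → q* = 130.47059, p* = 89.02353.
With the tax, the buyer price exceeds the seller price by 47.7: (193.4 − 0.8q) − (82.5 + 0.05q) = 47.7 → q' = 74.35294.
Tax revenue = 47.7 × 74.35294 = 3546.64.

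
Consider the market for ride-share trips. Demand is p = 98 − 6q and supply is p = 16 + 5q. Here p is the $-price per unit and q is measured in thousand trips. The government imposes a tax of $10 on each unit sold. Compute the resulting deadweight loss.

$4.55 thousand

Competitive equilibrium: 98 − 6q = 16 + 5q → q* = 7.4545, p* = 53.2727.
With the tax, the buyer price exceeds the seller price by 10: (98 − 6q) − (16 + 5q) = 10 → q' = 6.5455.
Δq = 7.4545 − 6.5455 = 0.909; the wedge equals the tax, 10.
Welfare loss = ½ × 0.909 × 10 = $4.55 thousand.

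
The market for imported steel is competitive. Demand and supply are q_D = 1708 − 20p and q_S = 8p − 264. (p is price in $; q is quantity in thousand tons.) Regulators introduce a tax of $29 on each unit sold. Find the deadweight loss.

$2402.86 thousand

In inverse form: demand p = 85.4 − 0.05q, supply p = 33 + 0.125q.
Competitive equilibrium: 85.4 − 0.05q = 33 + 0.125q → q* = 299.4286, p* = 70.4286.
With the tax, the buyer price exceeds the seller price by 29: (85.4 − 0.05q) − (33 + 0.125q) = 29 → q' = 133.7143.
Δq = 299.4286 − 133.7143 = 165.7143; the wedge equals the tax, 29.
The triangle = ½ × 165.7143 × 29 = $2402.86 thousand.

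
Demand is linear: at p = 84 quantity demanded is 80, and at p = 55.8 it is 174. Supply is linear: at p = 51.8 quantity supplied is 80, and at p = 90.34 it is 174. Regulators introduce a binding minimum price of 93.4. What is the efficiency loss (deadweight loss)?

2087.63

Demand slope = (55.8 − 84)/(174 − 80) = −0.3, so p = 108 − 0.3q.
Supply slope = (90.34 − 51.8)/(174 − 80) = 0.41, so p = 19 + 0.41q.
Competitive equilibrium: 108 − 0.3q = 19 + 0.41q → q* = 125.3521, p* = 70.3944.
At the floor p = 93.4, quantity demanded = (108 − 93.4)/0.3 = 48.6667.
Sellers' marginal cost at q' = 48.6667: 19 + 0.41·48.6667 = 38.9533.
Δq = 125.3521 − 48.6667 = 76.6854; wedge = 93.4 − 38.9533 = 54.4467.
DWL = ½ × 76.6854 × 54.4467 = 2087.63.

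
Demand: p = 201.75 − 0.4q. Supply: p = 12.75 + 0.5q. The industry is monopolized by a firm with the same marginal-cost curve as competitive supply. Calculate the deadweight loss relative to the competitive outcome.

Competitive equilibrium: 201.75 − 0.4q = 12.75 + 0.5q → q* = 210, p* = 117.75.
Marginal revenue: MR = 201.75 − 0.8q. Set MR = MC: 201.75 − 0.8q = 12.75 + 0.5q → q_m = 145.3846.
Price p_m = 201.75 − 0.4·145.3846 = 143.5962; MC(q_m) = 12.75 + 0.5·145.3846 = 85.4423.
Competitive q* = 210, so Δq = 64.6154; wedge = 143.5962 − 85.4423 = 58.1539.
Welfare loss = ½ × 64.6154 × 58.1539 = 1878.82.

1878.82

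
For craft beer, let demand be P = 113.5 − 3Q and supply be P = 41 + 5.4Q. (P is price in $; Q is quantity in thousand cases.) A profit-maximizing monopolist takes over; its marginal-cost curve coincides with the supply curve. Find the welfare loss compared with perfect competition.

Competitive equilibrium: 113.5 − 3Q = 41 + 5.4Q → Q* = 8.631, P* = 87.6071.
Marginal revenue: MR = 113.5 − 6Q. Set MR = MC: 113.5 − 6Q = 41 + 5.4Q → Q_m = 6.3596.
Price P_m = 113.5 − 3·6.3596 = 94.4212; MC(Q_m) = 41 + 5.4·6.3596 = 75.3418.
Competitive Q* = 8.631, so ΔQ = 2.2714; wedge = 94.4212 − 75.3418 = 19.0794.
The triangle = ½ × 2.2714 × 19.0794 = $21.67 thousand.

$21.67 thousand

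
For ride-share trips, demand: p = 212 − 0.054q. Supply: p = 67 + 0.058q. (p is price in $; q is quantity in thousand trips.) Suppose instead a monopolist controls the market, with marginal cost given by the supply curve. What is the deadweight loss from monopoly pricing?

Competitive equilibrium: 212 − 0.054q = 67 + 0.058q → q* = 1294.64286, p* = 142.08929.
Marginal revenue: MR = 212 − 0.108q. Set MR = MC: 212 − 0.108q = 67 + 0.058q → q_m = 873.49398.
Price p_m = 212 − 0.054·873.49398 = 164.83133; MC(q_m) = 67 + 0.058·873.49398 = 117.66265.
Competitive q* = 1294.64286, so Δq = 421.14888; wedge = 164.83133 − 117.66265 = 47.16868.
Deadweight loss = ½ × 421.14888 × 47.16868 = $9932.52 thousand.

$9932.52 thousand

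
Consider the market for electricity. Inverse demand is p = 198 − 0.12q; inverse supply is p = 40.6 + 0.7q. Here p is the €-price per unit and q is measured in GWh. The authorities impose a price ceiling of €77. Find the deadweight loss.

€8030.40

Competitive equilibrium: 198 − 0.12q = 40.6 + 0.7q → q* = 191.9512, p* = 174.9659.
At the ceiling p = 77, quantity supplied = (77 − 40.6)/0.7 = 52.
Willingness to pay at q' = 52: 198 − 0.12·52 = 191.76.
Δq = 191.9512 − 52 = 139.9512; wedge = 191.76 − 77 = 114.76.
Welfare loss = ½ × 139.9512 × 114.76 = €8030.40.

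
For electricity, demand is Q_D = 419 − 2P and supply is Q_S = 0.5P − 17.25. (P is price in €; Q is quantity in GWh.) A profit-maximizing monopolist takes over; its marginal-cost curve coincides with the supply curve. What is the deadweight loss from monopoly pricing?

€170.14

In inverse form: demand P = 209.5 − 0.5Q, supply P = 34.5 + 2Q.
Competitive equilibrium: 209.5 − 0.5Q = 34.5 + 2Q → Q* = 70, P* = 174.5.
Marginal revenue: MR = 209.5 − Q. Set MR = MC: 209.5 − Q = 34.5 + 2Q → Q_m = 58.3333.
Price P_m = 209.5 − 0.5·58.3333 = 180.3334; MC(Q_m) = 34.5 + 2·58.3333 = 151.1666.
Competitive Q* = 70, so ΔQ = 11.6667; wedge = 180.3334 − 151.1666 = 29.1668.
DWL = ½ × 11.6667 × 29.1668 = €170.14.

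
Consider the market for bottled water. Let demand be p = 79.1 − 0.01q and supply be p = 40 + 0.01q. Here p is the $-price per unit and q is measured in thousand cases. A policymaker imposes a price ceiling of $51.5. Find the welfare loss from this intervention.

Competitive equilibrium: 79.1 − 0.01q = 40 + 0.01q → q* = 1955, p* = 59.55.
At the ceiling p = 51.5, quantity supplied = (51.5 − 40)/0.01 = 1150.
Willingness to pay at q' = 1150: 79.1 − 0.01·1150 = 67.6.
Δq = 1955 − 1150 = 805; wedge = 67.6 − 51.5 = 16.1.
DWL = ½ × 805 × 16.1 = $6480.25 thousand.

$6480.25 thousand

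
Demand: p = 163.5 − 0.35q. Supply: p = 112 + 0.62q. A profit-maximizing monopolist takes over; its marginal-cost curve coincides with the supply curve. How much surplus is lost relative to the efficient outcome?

96.12

Competitive equilibrium: 163.5 − 0.35q = 112 + 0.62q → q* = 53.0928, p* = 144.9175.
Marginal revenue: MR = 163.5 − 0.7q. Set MR = MC: 163.5 − 0.7q = 112 + 0.62q → q_m = 39.0152.
Price p_m = 163.5 − 0.35·39.0152 = 149.8447; MC(q_m) = 112 + 0.62·39.0152 = 136.1894.
Competitive q* = 53.0928, so Δq = 14.0776; wedge = 149.8447 − 136.1894 = 13.6553.
The triangle = ½ × 14.0776 × 13.6553 = 96.12.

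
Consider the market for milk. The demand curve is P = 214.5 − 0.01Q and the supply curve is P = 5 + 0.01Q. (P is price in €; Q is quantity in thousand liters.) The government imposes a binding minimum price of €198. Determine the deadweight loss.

€778806.25 thousand

Competitive equilibrium: 214.5 − 0.01Q = 5 + 0.01Q → Q* = 10475, P* = 109.75.
At the floor P = 198, quantity demanded = (214.5 − 198)/0.01 = 1650.
Sellers' marginal cost at Q' = 1650: 5 + 0.01·1650 = 21.5.
ΔQ = 10475 − 1650 = 8825; wedge = 198 − 21.5 = 176.5.
Welfare loss = ½ × 8825 × 176.5 = €778806.25 thousand.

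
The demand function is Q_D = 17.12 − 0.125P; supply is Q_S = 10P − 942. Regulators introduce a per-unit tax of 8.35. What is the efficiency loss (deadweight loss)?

4.30

In inverse form: demand P = 136.96 − 8Q, supply P = 94.2 + 0.1Q.
Competitive equilibrium: 136.96 − 8Q = 94.2 + 0.1Q → Q* = 5.279, P* = 94.7279.
With the tax, the buyer price exceeds the seller price by 8.35: (136.96 − 8Q) − (94.2 + 0.1Q) = 8.35 → Q' = 4.2481.
ΔQ = 5.279 − 4.2481 = 1.0309; the wedge equals the tax, 8.35.
Deadweight loss = ½ × 1.0309 × 8.35 = 4.30.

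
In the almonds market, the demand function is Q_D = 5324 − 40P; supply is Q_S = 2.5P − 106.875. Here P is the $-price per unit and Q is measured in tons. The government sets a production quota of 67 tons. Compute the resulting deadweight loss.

$4504.14

In inverse form: demand P = 133.1 − 0.025Q, supply P = 42.75 + 0.4Q.
Competitive equilibrium: 133.1 − 0.025Q = 42.75 + 0.4Q → Q* = 212.58824, P* = 127.78529.
At Q = 67: demand price = 133.1 − 0.025·67 = 131.425; supply price = 42.75 + 0.4·67 = 69.55.
ΔQ = 212.58824 − 67 = 145.58824; wedge = 131.425 − 69.55 = 61.875.
Deadweight loss = ½ × 145.58824 × 61.875 = $4504.14.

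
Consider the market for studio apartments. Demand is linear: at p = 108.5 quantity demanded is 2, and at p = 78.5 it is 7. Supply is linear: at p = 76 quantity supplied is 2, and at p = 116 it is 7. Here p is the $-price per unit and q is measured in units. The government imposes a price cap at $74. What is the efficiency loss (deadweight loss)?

Demand slope = (78.5 − 108.5)/(7 − 2) = −6, so p = 120.5 − 6q.
Supply slope = (116 − 76)/(7 − 2) = 8, so p = 60 + 8q.
Competitive equilibrium: 120.5 − 6q = 60 + 8q → q* = 4.3214, p* = 94.5714.
At the ceiling p = 74, quantity supplied = (74 − 60)/8 = 1.75.
Willingness to pay at q' = 1.75: 120.5 − 6·1.75 = 110.
Δq = 4.3214 − 1.75 = 2.5714; wedge = 110 − 74 = 36.
Welfare loss = ½ × 2.5714 × 36 = $46.29.

$46.29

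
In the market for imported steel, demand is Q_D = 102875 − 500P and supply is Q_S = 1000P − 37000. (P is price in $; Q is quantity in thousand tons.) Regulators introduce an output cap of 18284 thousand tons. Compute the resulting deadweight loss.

In inverse form: demand P = 205.75 − 0.002Q, supply P = 37 + 0.001Q.
Competitive equilibrium: 205.75 − 0.002Q = 37 + 0.001Q → Q* = 56250, P* = 93.25.
At Q = 18284: demand price = 205.75 − 0.002·18284 = 169.182; supply price = 37 + 0.001·18284 = 55.284.
ΔQ = 56250 − 18284 = 37966; wedge = 169.182 − 55.284 = 113.898.
Deadweight loss = ½ × 37966 × 113.898 = $2162125.734 thousand.

$2162125.734 thousand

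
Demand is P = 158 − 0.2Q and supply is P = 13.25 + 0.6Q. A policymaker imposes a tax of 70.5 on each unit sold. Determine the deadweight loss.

3106.41

Competitive equilibrium: 158 − 0.2Q = 13.25 + 0.6Q → Q* = 180.9375, P* = 121.8125.
With the tax, the buyer price exceeds the seller price by 70.5: (158 − 0.2Q) − (13.25 + 0.6Q) = 70.5 → Q' = 92.8125.
ΔQ = 180.9375 − 92.8125 = 88.125; the wedge equals the tax, 70.5.
The triangle = ½ × 88.125 × 70.5 = 3106.41.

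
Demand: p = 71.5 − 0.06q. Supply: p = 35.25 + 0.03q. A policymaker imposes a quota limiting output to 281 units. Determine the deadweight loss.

Competitive equilibrium: 71.5 − 0.06q = 35.25 + 0.03q → q* = 402.7778, p* = 47.3333.
At q = 281: demand price = 71.5 − 0.06·281 = 54.64; supply price = 35.25 + 0.03·281 = 43.68.
Δq = 402.7778 − 281 = 121.7778; wedge = 54.64 − 43.68 = 10.96.
Deadweight loss = ½ × 121.7778 × 10.96 = 667.34.

667.34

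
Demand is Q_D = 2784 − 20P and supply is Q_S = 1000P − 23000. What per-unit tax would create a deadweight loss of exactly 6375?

In inverse form: demand P = 139.2 − 0.05Q, supply P = 23 + 0.001Q.
Competitive equilibrium: 139.2 − 0.05Q = 23 + 0.001Q → Q* = 2278.4314, P* = 25.2784.
A tax t gives ΔQ = t/0.051 and wedge t, so DWL = t²/0.102.
t²/0.102 = 6375 → t² = 650.25 → t = 25.5.

25.5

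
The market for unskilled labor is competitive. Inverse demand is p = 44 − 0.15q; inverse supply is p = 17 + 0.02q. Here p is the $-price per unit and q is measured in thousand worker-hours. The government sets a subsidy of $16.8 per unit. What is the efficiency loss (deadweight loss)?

Competitive equilibrium: 44 − 0.15q = 17 + 0.02q → q* = 158.8235, p* = 20.1765.
The subsidy lowers effective supply by 16.8: p = 0.2 + 0.02q.
New quantity: 44 − 0.15q = 0.2 + 0.02q → q' = 257.6471.
Overproduction Δq = 257.6471 − 158.8235 = 98.8236; wedge = subsidy = 16.8.
The triangle = ½ × 98.8236 × 16.8 = $830.12 thousand.

$830.12 thousand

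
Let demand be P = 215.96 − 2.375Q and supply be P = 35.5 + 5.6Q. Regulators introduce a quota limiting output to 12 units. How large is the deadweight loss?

450.42

Competitive equilibrium: 215.96 − 2.375Q = 35.5 + 5.6Q → Q* = 22.6282, P* = 162.218.
At Q = 12: demand price = 215.96 − 2.375·12 = 187.46; supply price = 35.5 + 5.6·12 = 102.7.
ΔQ = 22.6282 − 12 = 10.6282; wedge = 187.46 − 102.7 = 84.76.
Deadweight loss = ½ × 10.6282 × 84.76 = 450.42.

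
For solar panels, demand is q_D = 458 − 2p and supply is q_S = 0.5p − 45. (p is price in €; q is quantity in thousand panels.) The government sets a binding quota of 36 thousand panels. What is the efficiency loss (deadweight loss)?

In inverse form: demand p = 229 − 0.5q, supply p = 90 + 2q.
Competitive equilibrium: 229 − 0.5q = 90 + 2q → q* = 55.6, p* = 201.2.
At q = 36: demand price = 229 − 0.5·36 = 211; supply price = 90 + 2·36 = 162.
Δq = 55.6 − 36 = 19.6; wedge = 211 − 162 = 49.
DWL = ½ × 19.6 × 49 = €480.20 thousand.

€480.20 thousand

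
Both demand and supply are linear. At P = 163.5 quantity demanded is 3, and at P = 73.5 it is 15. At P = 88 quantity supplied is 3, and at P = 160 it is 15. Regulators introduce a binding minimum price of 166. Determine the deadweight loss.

Demand slope = (73.5 − 163.5)/(15 − 3) = −7.5, so P = 186 − 7.5Q.
Supply slope = (160 − 88)/(15 − 3) = 6, so P = 70 + 6Q.
Competitive equilibrium: 186 − 7.5Q = 70 + 6Q → Q* = 8.5926, P* = 121.5556.
At the floor P = 166, quantity demanded = (186 − 166)/7.5 = 2.6667.
Sellers' marginal cost at Q' = 2.6667: 70 + 6·2.6667 = 86.0002.
ΔQ = 8.5926 − 2.6667 = 5.9259; wedge = 166 − 86.0002 = 79.9998.
Welfare loss = ½ × 5.9259 × 79.9998 = 237.04.

237.04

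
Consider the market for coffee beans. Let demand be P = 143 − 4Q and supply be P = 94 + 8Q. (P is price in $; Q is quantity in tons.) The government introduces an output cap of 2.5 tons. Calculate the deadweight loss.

$15.04

Competitive equilibrium: 143 − 4Q = 94 + 8Q → Q* = 4.0833, P* = 126.6667.
At Q = 2.5: demand price = 143 − 4·2.5 = 133; supply price = 94 + 8·2.5 = 114.
ΔQ = 4.0833 − 2.5 = 1.5833; wedge = 133 − 114 = 19.
DWL = ½ × 1.5833 × 19 = $15.04.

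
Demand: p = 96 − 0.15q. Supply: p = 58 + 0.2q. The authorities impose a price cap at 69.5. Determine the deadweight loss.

456.45

Competitive equilibrium: 96 − 0.15q = 58 + 0.2q → q* = 108.5714, p* = 79.7143.
At the ceiling p = 69.5, quantity supplied = (69.5 − 58)/0.2 = 57.5.
Willingness to pay at q' = 57.5: 96 − 0.15·57.5 = 87.375.
Δq = 108.5714 − 57.5 = 51.0714; wedge = 87.375 − 69.5 = 17.875.
Welfare loss = ½ × 51.0714 × 17.875 = 456.45.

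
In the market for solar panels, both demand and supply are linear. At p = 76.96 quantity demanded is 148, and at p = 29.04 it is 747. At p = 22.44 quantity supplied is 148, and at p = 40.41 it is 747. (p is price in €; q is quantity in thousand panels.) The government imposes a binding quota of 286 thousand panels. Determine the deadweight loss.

€7034.71 thousand

Demand slope = (29.04 − 76.96)/(747 − 148) = −0.08, so p = 88.8 − 0.08q.
Supply slope = (40.41 − 22.44)/(747 − 148) = 0.03, so p = 18 + 0.03q.
Competitive equilibrium: 88.8 − 0.08q = 18 + 0.03q → q* = 643.6364, p* = 37.3091.
At q = 286: demand price = 88.8 − 0.08·286 = 65.92; supply price = 18 + 0.03·286 = 26.58.
Δq = 643.6364 − 286 = 357.6364; wedge = 65.92 − 26.58 = 39.34.
Welfare loss = ½ × 357.6364 × 39.34 = €7034.71 thousand.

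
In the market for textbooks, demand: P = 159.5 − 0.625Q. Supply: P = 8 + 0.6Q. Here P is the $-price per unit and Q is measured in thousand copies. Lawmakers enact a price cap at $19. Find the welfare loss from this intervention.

$6796.63 thousand

Competitive equilibrium: 159.5 − 0.625Q = 8 + 0.6Q → Q* = 123.67347, P* = 82.20408.
At the ceiling P = 19, quantity supplied = (19 − 8)/0.6 = 18.33333.
Willingness to pay at Q' = 18.33333: 159.5 − 0.625·18.33333 = 148.04167.
ΔQ = 123.67347 − 18.33333 = 105.34014; wedge = 148.04167 − 19 = 129.04167.
DWL = ½ × 105.34014 × 129.04167 = $6796.63 thousand.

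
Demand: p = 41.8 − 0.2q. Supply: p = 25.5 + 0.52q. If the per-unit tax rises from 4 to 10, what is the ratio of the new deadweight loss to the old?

6.25

Competitive equilibrium: 41.8 − 0.2q = 25.5 + 0.52q → q* = 22.6389, p* = 37.2722.
For a per-unit tax t: Δq = t/0.72, so DWL = ½·t·(t/0.72) = t²/1.44.
At t = 4: DWL = 11.111. At t = 10: DWL = 69.444.
Ratio = (10/4)² = 6.25.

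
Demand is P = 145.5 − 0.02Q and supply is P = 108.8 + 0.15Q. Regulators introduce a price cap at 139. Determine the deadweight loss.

17.99

Competitive equilibrium: 145.5 − 0.02Q = 108.8 + 0.15Q → Q* = 215.8824, P* = 141.1824.
At the ceiling P = 139, quantity supplied = (139 − 108.8)/0.15 = 201.3333.
Willingness to pay at Q' = 201.3333: 145.5 − 0.02·201.3333 = 141.4733.
ΔQ = 215.8824 − 201.3333 = 14.5491; wedge = 141.4733 − 139 = 2.4733.
Welfare loss = ½ × 14.5491 × 2.4733 = 17.99.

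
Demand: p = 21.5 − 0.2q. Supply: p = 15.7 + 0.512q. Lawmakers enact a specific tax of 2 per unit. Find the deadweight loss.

2.81

Competitive equilibrium: 21.5 − 0.2q = 15.7 + 0.512q → q* = 8.1461, p* = 19.8708.
With the tax, the buyer price exceeds the seller price by 2: (21.5 − 0.2q) − (15.7 + 0.512q) = 2 → q' = 5.3371.
Δq = 8.1461 − 5.3371 = 2.809; the wedge equals the tax, 2.
The triangle = ½ × 2.809 × 2 = 2.81.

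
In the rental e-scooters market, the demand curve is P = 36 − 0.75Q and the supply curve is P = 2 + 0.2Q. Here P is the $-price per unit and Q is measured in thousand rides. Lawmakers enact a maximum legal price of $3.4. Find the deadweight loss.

Competitive equilibrium: 36 − 0.75Q = 2 + 0.2Q → Q* = 35.7895, P* = 9.1579.
At the ceiling P = 3.4, quantity supplied = (3.4 − 2)/0.2 = 7.
Willingness to pay at Q' = 7: 36 − 0.75·7 = 30.75.
ΔQ = 35.7895 − 7 = 28.7895; wedge = 30.75 − 3.4 = 27.35.
Welfare loss = ½ × 28.7895 × 27.35 = $393.70 thousand.

$393.70 thousand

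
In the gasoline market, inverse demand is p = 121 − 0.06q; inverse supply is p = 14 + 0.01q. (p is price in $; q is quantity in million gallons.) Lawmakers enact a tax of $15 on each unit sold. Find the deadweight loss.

Competitive equilibrium: 121 − 0.06q = 14 + 0.01q → q* = 1528.5714, p* = 29.2857.
With the tax, the buyer price exceeds the seller price by 15: (121 − 0.06q) − (14 + 0.01q) = 15 → q' = 1314.2857.
Δq = 1528.5714 − 1314.2857 = 214.2857; the wedge equals the tax, 15.
The triangle = ½ × 214.2857 × 15 = $1607.14 million.

$1607.14 million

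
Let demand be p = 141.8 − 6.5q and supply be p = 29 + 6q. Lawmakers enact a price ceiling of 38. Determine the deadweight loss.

353.82

Competitive equilibrium: 141.8 − 6.5q = 29 + 6q → q* = 9.024, p* = 83.144.
At the ceiling p = 38, quantity supplied = (38 − 29)/6 = 1.5.
Willingness to pay at q' = 1.5: 141.8 − 6.5·1.5 = 132.05.
Δq = 9.024 − 1.5 = 7.524; wedge = 132.05 − 38 = 94.05.
DWL = ½ × 7.524 × 94.05 = 353.82.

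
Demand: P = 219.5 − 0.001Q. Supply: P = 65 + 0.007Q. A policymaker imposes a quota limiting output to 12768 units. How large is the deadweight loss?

Competitive equilibrium: 219.5 − 0.001Q = 65 + 0.007Q → Q* = 19312.5, P* = 200.1875.
At Q = 12768: demand price = 219.5 − 0.001·12768 = 206.732; supply price = 65 + 0.007·12768 = 154.376.
ΔQ = 19312.5 − 12768 = 6544.5; wedge = 206.732 − 154.376 = 52.356.
Welfare loss = ½ × 6544.5 × 52.356 = 171321.921.

171321.921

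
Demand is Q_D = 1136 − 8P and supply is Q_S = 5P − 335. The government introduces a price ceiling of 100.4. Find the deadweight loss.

660.81

In inverse form: demand P = 142 − 0.125Q, supply P = 67 + 0.2Q.
Competitive equilibrium: 142 − 0.125Q = 67 + 0.2Q → Q* = 230.7692, P* = 113.1538.
At the ceiling P = 100.4, quantity supplied = (100.4 − 67)/0.2 = 167.
Willingness to pay at Q' = 167: 142 − 0.125·167 = 121.125.
ΔQ = 230.7692 − 167 = 63.7692; wedge = 121.125 − 100.4 = 20.725.
Deadweight loss = ½ × 63.7692 × 20.725 = 660.81.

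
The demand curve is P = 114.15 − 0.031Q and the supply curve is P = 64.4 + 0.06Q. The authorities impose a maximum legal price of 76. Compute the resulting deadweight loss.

5681.60

Competitive equilibrium: 114.15 − 0.031Q = 64.4 + 0.06Q → Q* = 546.7033, P* = 97.2022.
At the ceiling P = 76, quantity supplied = (76 − 64.4)/0.06 = 193.33333.
Willingness to pay at Q' = 193.33333: 114.15 − 0.031·193.33333 = 108.15667.
ΔQ = 546.7033 − 193.33333 = 353.36997; wedge = 108.15667 − 76 = 32.15667.
Deadweight loss = ½ × 353.36997 × 32.15667 = 5681.60.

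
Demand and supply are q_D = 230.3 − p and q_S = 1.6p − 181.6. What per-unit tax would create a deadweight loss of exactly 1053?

58.5

In inverse form: demand p = 230.3 − q, supply p = 113.5 + 0.625q.
Competitive equilibrium: 230.3 − q = 113.5 + 0.625q → q* = 71.8769, p* = 158.4231.
A tax t gives Δq = t/1.625 and wedge t, so DWL = t²/3.25.
t²/3.25 = 1053 → t² = 3422.25 → t = 58.5.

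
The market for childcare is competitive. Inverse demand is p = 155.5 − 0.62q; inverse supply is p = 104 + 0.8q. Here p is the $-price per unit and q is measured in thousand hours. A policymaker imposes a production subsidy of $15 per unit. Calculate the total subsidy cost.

$702.46 thousand

Competitive equilibrium: 155.5 − 0.62q = 104 + 0.8q → q* = 36.26761, p* = 133.01408.
The subsidy lowers effective supply by 15: p = 89 + 0.8q.
New quantity: 155.5 − 0.62q = 89 + 0.8q → q' = 46.83099.
Total subsidy cost = 15 × 46.83099 = $702.46 thousand.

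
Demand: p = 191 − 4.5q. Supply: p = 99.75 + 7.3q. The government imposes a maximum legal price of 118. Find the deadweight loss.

Competitive equilibrium: 191 − 4.5q = 99.75 + 7.3q → q* = 7.7331, p* = 156.2013.
At the ceiling p = 118, quantity supplied = (118 − 99.75)/7.3 = 2.5.
Willingness to pay at q' = 2.5: 191 − 4.5·2.5 = 179.75.
Δq = 7.7331 − 2.5 = 5.2331; wedge = 179.75 − 118 = 61.75.
The triangle = ½ × 5.2331 × 61.75 = 161.57.

161.57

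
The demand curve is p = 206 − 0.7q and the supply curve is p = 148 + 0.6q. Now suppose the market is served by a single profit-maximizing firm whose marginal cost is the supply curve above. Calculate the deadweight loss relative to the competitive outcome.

Competitive equilibrium: 206 − 0.7q = 148 + 0.6q → q* = 44.6154, p* = 174.7692.
Marginal revenue: MR = 206 − 1.4q. Set MR = MC: 206 − 1.4q = 148 + 0.6q → q_m = 29.
Price p_m = 206 − 0.7·29 = 185.7; MC(q_m) = 148 + 0.6·29 = 165.4.
Competitive q* = 44.6154, so Δq = 15.6154; wedge = 185.7 − 165.4 = 20.3.
Deadweight loss = ½ × 15.6154 × 20.3 = 158.50.

158.50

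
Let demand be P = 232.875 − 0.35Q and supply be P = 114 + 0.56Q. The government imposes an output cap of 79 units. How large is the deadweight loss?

Competitive equilibrium: 232.875 − 0.35Q = 114 + 0.56Q → Q* = 130.6319, P* = 187.1538.
At Q = 79: demand price = 232.875 − 0.35·79 = 205.225; supply price = 114 + 0.56·79 = 158.24.
ΔQ = 130.6319 − 79 = 51.6319; wedge = 205.225 − 158.24 = 46.985.
DWL = ½ × 51.6319 × 46.985 = 1212.96.

1212.96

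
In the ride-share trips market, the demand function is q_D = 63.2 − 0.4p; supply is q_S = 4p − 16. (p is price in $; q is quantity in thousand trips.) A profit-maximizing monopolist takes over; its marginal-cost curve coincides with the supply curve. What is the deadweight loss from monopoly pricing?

$977.78 thousand

In inverse form: demand p = 158 − 2.5q, supply p = 4 + 0.25q.
Competitive equilibrium: 158 − 2.5q = 4 + 0.25q → q* = 56, p* = 18.
Marginal revenue: MR = 158 − 5q. Set MR = MC: 158 − 5q = 4 + 0.25q → q_m = 29.3333.
Price p_m = 158 − 2.5·29.3333 = 84.6668; MC(q_m) = 4 + 0.25·29.3333 = 11.3333.
Competitive q* = 56, so Δq = 26.6667; wedge = 84.6668 − 11.3333 = 73.3335.
Welfare loss = ½ × 26.6667 × 73.3335 = $977.78 thousand.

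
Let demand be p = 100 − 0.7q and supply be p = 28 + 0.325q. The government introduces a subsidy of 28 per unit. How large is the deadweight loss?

Competitive equilibrium: 100 − 0.7q = 28 + 0.325q → q* = 70.2439, p* = 50.8293.
The subsidy lowers effective supply by 28: p = 0 + 0.325q.
New quantity: 100 − 0.7q = 0 + 0.325q → q' = 97.561.
Overproduction Δq = 97.561 − 70.2439 = 27.3171; wedge = subsidy = 28.
DWL = ½ × 27.3171 × 28 = 382.44.

382.44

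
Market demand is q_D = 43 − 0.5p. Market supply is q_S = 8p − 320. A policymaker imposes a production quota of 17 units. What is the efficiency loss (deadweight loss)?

In inverse form: demand p = 86 − 2q, supply p = 40 + 0.125q.
Competitive equilibrium: 86 − 2q = 40 + 0.125q → q* = 21.64706, p* = 42.70588.
At q = 17: demand price = 86 − 2·17 = 52; supply price = 40 + 0.125·17 = 42.125.
Δq = 21.64706 − 17 = 4.64706; wedge = 52 − 42.125 = 9.875.
DWL = ½ × 4.64706 × 9.875 = 22.94.

22.94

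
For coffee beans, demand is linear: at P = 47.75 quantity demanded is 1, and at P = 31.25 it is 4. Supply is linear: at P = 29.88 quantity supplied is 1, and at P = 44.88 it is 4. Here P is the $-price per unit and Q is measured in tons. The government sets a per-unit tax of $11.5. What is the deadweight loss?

Demand slope = (31.25 − 47.75)/(4 − 1) = −5.5, so P = 53.25 − 5.5Q.
Supply slope = (44.88 − 29.88)/(4 − 1) = 5, so P = 24.88 + 5Q.
Competitive equilibrium: 53.25 − 5.5Q = 24.88 + 5Q → Q* = 2.7019, P* = 38.3895.
With the tax, the buyer price exceeds the seller price by 11.5: (53.25 − 5.5Q) − (24.88 + 5Q) = 11.5 → Q' = 1.6067.
ΔQ = 2.7019 − 1.6067 = 1.0952; the wedge equals the tax, 11.5.
Deadweight loss = ½ × 1.0952 × 11.5 = $6.30.

$6.30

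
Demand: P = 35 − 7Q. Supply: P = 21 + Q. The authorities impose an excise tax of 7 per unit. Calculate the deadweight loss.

Competitive equilibrium: 35 − 7Q = 21 + Q → Q* = 1.75, P* = 22.75.
With the tax, the buyer price exceeds the seller price by 7: (35 − 7Q) − (21 + Q) = 7 → Q' = 0.875.
ΔQ = 1.75 − 0.875 = 0.875; the wedge equals the tax, 7.
Welfare loss = ½ × 0.875 × 7 = 3.06.

3.06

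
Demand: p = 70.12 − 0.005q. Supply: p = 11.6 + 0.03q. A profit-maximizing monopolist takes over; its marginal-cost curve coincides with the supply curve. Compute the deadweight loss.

764.42

Competitive equilibrium: 70.12 − 0.005q = 11.6 + 0.03q → q* = 1672, p* = 61.76.
Marginal revenue: MR = 70.12 − 0.01q. Set MR = MC: 70.12 − 0.01q = 11.6 + 0.03q → q_m = 1463.
Price p_m = 70.12 − 0.005·1463 = 62.805; MC(q_m) = 11.6 + 0.03·1463 = 55.49.
Competitive q* = 1672, so Δq = 209; wedge = 62.805 − 55.49 = 7.315.
DWL = ½ × 209 × 7.315 = 764.42.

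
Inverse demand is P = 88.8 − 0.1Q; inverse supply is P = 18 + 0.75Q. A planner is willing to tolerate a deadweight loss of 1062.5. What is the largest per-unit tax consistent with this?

Competitive equilibrium: 88.8 − 0.1Q = 18 + 0.75Q → Q* = 83.2941, P* = 80.4706.
A tax t gives ΔQ = t/0.85 and wedge t, so DWL = t²/1.7.
t²/1.7 = 1062.5 → t² = 1806.25 → t = 42.5.

42.5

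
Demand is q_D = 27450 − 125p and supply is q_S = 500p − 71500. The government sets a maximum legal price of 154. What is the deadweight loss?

In inverse form: demand p = 219.6 − 0.008q, supply p = 143 + 0.002q.
Competitive equilibrium: 219.6 − 0.008q = 143 + 0.002q → q* = 7660, p* = 158.32.
At the ceiling p = 154, quantity supplied = (154 − 143)/0.002 = 5500.
Willingness to pay at q' = 5500: 219.6 − 0.008·5500 = 175.6.
Δq = 7660 − 5500 = 2160; wedge = 175.6 − 154 = 21.6.
Deadweight loss = ½ × 2160 × 21.6 = 23328.

23328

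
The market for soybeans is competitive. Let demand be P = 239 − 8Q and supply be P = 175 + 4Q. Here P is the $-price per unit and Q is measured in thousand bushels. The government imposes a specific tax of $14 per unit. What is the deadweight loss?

$8.17 thousand

Competitive equilibrium: 239 − 8Q = 175 + 4Q → Q* = 5.3333, P* = 196.3333.
With the tax, the buyer price exceeds the seller price by 14: (239 − 8Q) − (175 + 4Q) = 14 → Q' = 4.1667.
ΔQ = 5.3333 − 4.1667 = 1.1666; the wedge equals the tax, 14.
DWL = ½ × 1.1666 × 14 = $8.17 thousand.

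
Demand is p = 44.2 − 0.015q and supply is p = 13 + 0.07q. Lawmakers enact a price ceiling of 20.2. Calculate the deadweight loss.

2966.61

Competitive equilibrium: 44.2 − 0.015q = 13 + 0.07q → q* = 367.05882, p* = 38.69412.
At the ceiling p = 20.2, quantity supplied = (20.2 − 13)/0.07 = 102.85714.
Willingness to pay at q' = 102.85714: 44.2 − 0.015·102.85714 = 42.65714.
Δq = 367.05882 − 102.85714 = 264.20168; wedge = 42.65714 − 20.2 = 22.45714.
The triangle = ½ × 264.20168 × 22.45714 = 2966.61.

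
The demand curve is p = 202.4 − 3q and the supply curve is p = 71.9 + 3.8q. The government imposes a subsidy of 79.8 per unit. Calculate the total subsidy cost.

Competitive equilibrium: 202.4 − 3q = 71.9 + 3.8q → q* = 19.1912, p* = 144.8265.
The subsidy lowers effective supply by 79.8: p = 3.8q − 7.9.
New quantity: 202.4 − 3q = 3.8q − 7.9 → q' = 30.9265.
Total subsidy cost = 79.8 × 30.9265 = 2467.93.

2467.93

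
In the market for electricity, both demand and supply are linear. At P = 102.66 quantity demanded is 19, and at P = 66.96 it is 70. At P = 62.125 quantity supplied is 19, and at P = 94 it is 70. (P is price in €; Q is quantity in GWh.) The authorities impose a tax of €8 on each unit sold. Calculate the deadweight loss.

Demand slope = (66.96 − 102.66)/(70 − 19) = −0.7, so P = 115.96 − 0.7Q.
Supply slope = (94 − 62.125)/(70 − 19) = 0.625, so P = 50.25 + 0.625Q.
Competitive equilibrium: 115.96 − 0.7Q = 50.25 + 0.625Q → Q* = 49.5925, P* = 81.2453.
With the tax, the buyer price exceeds the seller price by 8: (115.96 − 0.7Q) − (50.25 + 0.625Q) = 8 → Q' = 43.5547.
ΔQ = 49.5925 − 43.5547 = 6.0378; the wedge equals the tax, 8.
The triangle = ½ × 6.0378 × 8 = €24.15.

€24.15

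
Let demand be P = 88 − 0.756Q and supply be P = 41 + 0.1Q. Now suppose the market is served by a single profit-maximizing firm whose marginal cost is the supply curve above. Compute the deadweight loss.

Competitive equilibrium: 88 − 0.756Q = 41 + 0.1Q → Q* = 54.9065, P* = 46.4907.
Marginal revenue: MR = 88 − 1.512Q. Set MR = MC: 88 − 1.512Q = 41 + 0.1Q → Q_m = 29.1563.
Price P_m = 88 − 0.756·29.1563 = 65.9578; MC(Q_m) = 41 + 0.1·29.1563 = 43.9156.
Competitive Q* = 54.9065, so ΔQ = 25.7502; wedge = 65.9578 − 43.9156 = 22.0422.
DWL = ½ × 25.7502 × 22.0422 = 283.80.

283.80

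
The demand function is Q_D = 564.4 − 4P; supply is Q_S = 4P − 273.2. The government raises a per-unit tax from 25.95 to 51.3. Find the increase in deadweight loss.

1958.29

In inverse form: demand P = 141.1 − 0.25Q, supply P = 68.3 + 0.25Q.
Competitive equilibrium: 141.1 − 0.25Q = 68.3 + 0.25Q → Q* = 145.6, P* = 104.7.
For a per-unit tax t: ΔQ = t/0.5, so DWL = ½·t·(t/0.5) = t²/1.
At t = 25.95: DWL = 673.403. At t = 51.3: DWL = 2631.69.
Increase = 2631.69 − 673.403 = 1958.29.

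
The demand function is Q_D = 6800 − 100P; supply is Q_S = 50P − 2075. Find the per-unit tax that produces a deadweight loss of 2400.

In inverse form: demand P = 68 − 0.01Q, supply P = 41.5 + 0.02Q.
Competitive equilibrium: 68 − 0.01Q = 41.5 + 0.02Q → Q* = 883.3333, P* = 59.1667.
A tax t gives ΔQ = t/0.03 and wedge t, so DWL = t²/0.06.
t²/0.06 = 2400 → t² = 144 → t = 12.

12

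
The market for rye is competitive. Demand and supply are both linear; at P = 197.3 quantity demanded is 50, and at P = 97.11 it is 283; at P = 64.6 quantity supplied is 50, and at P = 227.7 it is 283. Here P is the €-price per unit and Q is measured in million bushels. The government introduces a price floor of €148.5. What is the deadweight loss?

€8.79 million

Demand slope = (97.11 − 197.3)/(283 − 50) = −0.43, so P = 218.8 − 0.43Q.
Supply slope = (227.7 − 64.6)/(283 − 50) = 0.7, so P = 29.6 + 0.7Q.
Competitive equilibrium: 218.8 − 0.43Q = 29.6 + 0.7Q → Q* = 167.4336, P* = 146.8035.
At the floor P = 148.5, quantity demanded = (218.8 − 148.5)/0.43 = 163.4884.
Sellers' marginal cost at Q' = 163.4884: 29.6 + 0.7·163.4884 = 144.0419.
ΔQ = 167.4336 − 163.4884 = 3.9452; wedge = 148.5 − 144.0419 = 4.4581.
The triangle = ½ × 3.9452 × 4.4581 = €8.79 million.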